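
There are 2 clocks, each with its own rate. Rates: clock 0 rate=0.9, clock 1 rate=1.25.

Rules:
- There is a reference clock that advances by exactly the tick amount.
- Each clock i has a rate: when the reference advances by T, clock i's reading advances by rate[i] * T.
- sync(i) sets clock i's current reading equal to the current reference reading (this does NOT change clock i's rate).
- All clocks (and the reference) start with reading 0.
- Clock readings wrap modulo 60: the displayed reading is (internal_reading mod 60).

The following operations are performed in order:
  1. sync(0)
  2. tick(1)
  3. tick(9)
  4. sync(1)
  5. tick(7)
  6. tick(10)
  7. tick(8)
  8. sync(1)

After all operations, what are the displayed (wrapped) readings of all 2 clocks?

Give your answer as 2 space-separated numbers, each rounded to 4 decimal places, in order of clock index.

After op 1 sync(0): ref=0.0000 raw=[0.0000 0.0000]
After op 2 tick(1): ref=1.0000 raw=[0.9000 1.2500]
After op 3 tick(9): ref=10.0000 raw=[9.0000 12.5000]
After op 4 sync(1): ref=10.0000 raw=[9.0000 10.0000]
After op 5 tick(7): ref=17.0000 raw=[15.3000 18.7500]
After op 6 tick(10): ref=27.0000 raw=[24.3000 31.2500]
After op 7 tick(8): ref=35.0000 raw=[31.5000 41.2500]
After op 8 sync(1): ref=35.0000 raw=[31.5000 35.0000]
Wrap final raw readings (mod 60): 31.5000 mod 60 = 31.5000; 35.0000 mod 60 = 35.0000

Answer: 31.5000 35.0000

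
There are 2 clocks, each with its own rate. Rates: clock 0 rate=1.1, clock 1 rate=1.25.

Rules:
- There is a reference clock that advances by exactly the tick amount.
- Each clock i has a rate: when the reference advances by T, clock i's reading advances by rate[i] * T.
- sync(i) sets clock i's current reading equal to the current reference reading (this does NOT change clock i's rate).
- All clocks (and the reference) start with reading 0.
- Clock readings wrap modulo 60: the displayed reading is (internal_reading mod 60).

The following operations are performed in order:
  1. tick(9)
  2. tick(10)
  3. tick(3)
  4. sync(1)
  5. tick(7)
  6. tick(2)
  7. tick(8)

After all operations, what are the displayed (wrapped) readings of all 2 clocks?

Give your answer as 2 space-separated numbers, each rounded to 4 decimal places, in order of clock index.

Answer: 42.9000 43.2500

Derivation:
After op 1 tick(9): ref=9.0000 raw=[9.9000 11.2500]
After op 2 tick(10): ref=19.0000 raw=[20.9000 23.7500]
After op 3 tick(3): ref=22.0000 raw=[24.2000 27.5000]
After op 4 sync(1): ref=22.0000 raw=[24.2000 22.0000]
After op 5 tick(7): ref=29.0000 raw=[31.9000 30.7500]
After op 6 tick(2): ref=31.0000 raw=[34.1000 33.2500]
After op 7 tick(8): ref=39.0000 raw=[42.9000 43.2500]
Wrap final raw readings (mod 60): 42.9000 mod 60 = 42.9000; 43.2500 mod 60 = 43.2500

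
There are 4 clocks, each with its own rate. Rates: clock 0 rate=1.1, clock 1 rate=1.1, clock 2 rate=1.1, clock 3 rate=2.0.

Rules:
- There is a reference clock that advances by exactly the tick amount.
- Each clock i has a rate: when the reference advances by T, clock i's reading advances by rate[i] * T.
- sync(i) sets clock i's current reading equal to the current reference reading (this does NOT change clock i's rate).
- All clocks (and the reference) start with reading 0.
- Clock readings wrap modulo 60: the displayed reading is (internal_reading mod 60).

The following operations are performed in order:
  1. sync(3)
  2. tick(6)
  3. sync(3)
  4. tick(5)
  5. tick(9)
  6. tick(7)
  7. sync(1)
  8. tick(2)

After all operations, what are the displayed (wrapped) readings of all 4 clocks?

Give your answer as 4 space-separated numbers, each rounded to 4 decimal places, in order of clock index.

After op 1 sync(3): ref=0.0000 raw=[0.0000 0.0000 0.0000 0.0000]
After op 2 tick(6): ref=6.0000 raw=[6.6000 6.6000 6.6000 12.0000]
After op 3 sync(3): ref=6.0000 raw=[6.6000 6.6000 6.6000 6.0000]
After op 4 tick(5): ref=11.0000 raw=[12.1000 12.1000 12.1000 16.0000]
After op 5 tick(9): ref=20.0000 raw=[22.0000 22.0000 22.0000 34.0000]
After op 6 tick(7): ref=27.0000 raw=[29.7000 29.7000 29.7000 48.0000]
After op 7 sync(1): ref=27.0000 raw=[29.7000 27.0000 29.7000 48.0000]
After op 8 tick(2): ref=29.0000 raw=[31.9000 29.2000 31.9000 52.0000]
Wrap final raw readings (mod 60): 31.9000 mod 60 = 31.9000; 29.2000 mod 60 = 29.2000; 31.9000 mod 60 = 31.9000; 52.0000 mod 60 = 52.0000

Answer: 31.9000 29.2000 31.9000 52.0000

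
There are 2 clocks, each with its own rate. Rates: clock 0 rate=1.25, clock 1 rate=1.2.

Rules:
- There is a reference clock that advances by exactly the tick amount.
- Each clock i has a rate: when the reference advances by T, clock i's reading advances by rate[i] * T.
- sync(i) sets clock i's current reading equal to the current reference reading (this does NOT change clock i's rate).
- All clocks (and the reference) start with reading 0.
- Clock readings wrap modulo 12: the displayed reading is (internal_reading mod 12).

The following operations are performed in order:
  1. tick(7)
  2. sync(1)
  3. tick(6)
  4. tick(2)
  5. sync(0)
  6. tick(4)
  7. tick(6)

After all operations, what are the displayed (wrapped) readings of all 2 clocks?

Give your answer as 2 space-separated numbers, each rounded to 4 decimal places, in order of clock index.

After op 1 tick(7): ref=7.0000 raw=[8.7500 8.4000]
After op 2 sync(1): ref=7.0000 raw=[8.7500 7.0000]
After op 3 tick(6): ref=13.0000 raw=[16.2500 14.2000]
After op 4 tick(2): ref=15.0000 raw=[18.7500 16.6000]
After op 5 sync(0): ref=15.0000 raw=[15.0000 16.6000]
After op 6 tick(4): ref=19.0000 raw=[20.0000 21.4000]
After op 7 tick(6): ref=25.0000 raw=[27.5000 28.6000]
Wrap final raw readings (mod 12): 27.5000 mod 12 = 3.5000; 28.6000 mod 12 = 4.6000

Answer: 3.5000 4.6000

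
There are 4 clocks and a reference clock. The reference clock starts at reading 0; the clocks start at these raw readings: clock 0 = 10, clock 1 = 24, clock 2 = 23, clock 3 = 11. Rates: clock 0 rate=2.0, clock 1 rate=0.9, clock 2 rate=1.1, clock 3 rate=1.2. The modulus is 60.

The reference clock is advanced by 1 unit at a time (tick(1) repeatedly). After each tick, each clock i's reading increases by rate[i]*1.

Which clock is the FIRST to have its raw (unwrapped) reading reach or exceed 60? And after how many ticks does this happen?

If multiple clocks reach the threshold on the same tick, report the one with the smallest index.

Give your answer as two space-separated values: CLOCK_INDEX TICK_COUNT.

clock 0: start=10, rate=2.0, needs 60-10 = 50; ticks = ceil(50/2.0) = ceil(25.0000) = 25; reading at tick 25 = 10 + 2.0*25 = 60.0000
clock 1: start=24, rate=0.9, needs 60-24 = 36; ticks = ceil(36/0.9) = ceil(40.0000) = 40; reading at tick 40 = 24 + 0.9*40 = 60.0000
clock 2: start=23, rate=1.1, needs 60-23 = 37; ticks = ceil(37/1.1) = ceil(33.6364) = 34; reading at tick 34 = 23 + 1.1*34 = 60.4000
clock 3: start=11, rate=1.2, needs 60-11 = 49; ticks = ceil(49/1.2) = ceil(40.8333) = 41; reading at tick 41 = 11 + 1.2*41 = 60.2000
Minimum tick count = 25; winners = [0]; smallest index = 0

Answer: 0 25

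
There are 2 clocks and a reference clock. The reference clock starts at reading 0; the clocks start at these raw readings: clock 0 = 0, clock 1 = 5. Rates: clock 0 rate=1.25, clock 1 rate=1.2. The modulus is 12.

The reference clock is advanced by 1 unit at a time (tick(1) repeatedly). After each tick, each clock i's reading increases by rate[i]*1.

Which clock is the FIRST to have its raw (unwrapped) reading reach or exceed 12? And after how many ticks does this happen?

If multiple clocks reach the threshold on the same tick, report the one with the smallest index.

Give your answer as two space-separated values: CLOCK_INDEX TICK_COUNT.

clock 0: start=0, rate=1.25, needs 12-0 = 12; ticks = ceil(12/1.25) = ceil(9.6000) = 10; reading at tick 10 = 0 + 1.25*10 = 12.5000
clock 1: start=5, rate=1.2, needs 12-5 = 7; ticks = ceil(7/1.2) = ceil(5.8333) = 6; reading at tick 6 = 5 + 1.2*6 = 12.2000
Minimum tick count = 6; winners = [1]; smallest index = 1

Answer: 1 6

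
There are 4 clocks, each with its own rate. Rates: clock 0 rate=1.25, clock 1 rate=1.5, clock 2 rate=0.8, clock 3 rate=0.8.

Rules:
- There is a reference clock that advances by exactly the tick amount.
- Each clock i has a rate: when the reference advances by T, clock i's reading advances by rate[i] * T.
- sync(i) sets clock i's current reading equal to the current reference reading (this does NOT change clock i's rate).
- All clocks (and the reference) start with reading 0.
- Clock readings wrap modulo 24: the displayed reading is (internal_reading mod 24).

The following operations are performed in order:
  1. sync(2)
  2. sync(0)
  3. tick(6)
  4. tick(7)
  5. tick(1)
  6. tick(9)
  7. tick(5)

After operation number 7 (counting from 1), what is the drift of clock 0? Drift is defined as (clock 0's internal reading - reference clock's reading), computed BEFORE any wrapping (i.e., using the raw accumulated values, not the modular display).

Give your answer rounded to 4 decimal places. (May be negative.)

Answer: 7.0000

Derivation:
After op 1 sync(2): ref=0.0000 raw=[0.0000 0.0000 0.0000 0.0000]
After op 2 sync(0): ref=0.0000 raw=[0.0000 0.0000 0.0000 0.0000]
After op 3 tick(6): ref=6.0000 raw=[7.5000 9.0000 4.8000 4.8000]
After op 4 tick(7): ref=13.0000 raw=[16.2500 19.5000 10.4000 10.4000]
After op 5 tick(1): ref=14.0000 raw=[17.5000 21.0000 11.2000 11.2000]
After op 6 tick(9): ref=23.0000 raw=[28.7500 34.5000 18.4000 18.4000]
After op 7 tick(5): ref=28.0000 raw=[35.0000 42.0000 22.4000 22.4000]
Drift of clock 0 after op 7: 35.0000 - 28.0000 = 7.0000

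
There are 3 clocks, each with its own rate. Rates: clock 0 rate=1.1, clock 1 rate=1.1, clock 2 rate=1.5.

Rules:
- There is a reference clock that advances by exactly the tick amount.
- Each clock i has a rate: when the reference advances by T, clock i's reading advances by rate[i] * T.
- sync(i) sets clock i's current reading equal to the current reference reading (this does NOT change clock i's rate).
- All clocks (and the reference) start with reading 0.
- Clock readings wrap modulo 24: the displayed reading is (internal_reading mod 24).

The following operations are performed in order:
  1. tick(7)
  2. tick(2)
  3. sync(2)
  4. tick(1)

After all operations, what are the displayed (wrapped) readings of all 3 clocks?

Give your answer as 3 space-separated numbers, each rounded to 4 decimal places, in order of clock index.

Answer: 11.0000 11.0000 10.5000

Derivation:
After op 1 tick(7): ref=7.0000 raw=[7.7000 7.7000 10.5000]
After op 2 tick(2): ref=9.0000 raw=[9.9000 9.9000 13.5000]
After op 3 sync(2): ref=9.0000 raw=[9.9000 9.9000 9.0000]
After op 4 tick(1): ref=10.0000 raw=[11.0000 11.0000 10.5000]
Wrap final raw readings (mod 24): 11.0000 mod 24 = 11.0000; 11.0000 mod 24 = 11.0000; 10.5000 mod 24 = 10.5000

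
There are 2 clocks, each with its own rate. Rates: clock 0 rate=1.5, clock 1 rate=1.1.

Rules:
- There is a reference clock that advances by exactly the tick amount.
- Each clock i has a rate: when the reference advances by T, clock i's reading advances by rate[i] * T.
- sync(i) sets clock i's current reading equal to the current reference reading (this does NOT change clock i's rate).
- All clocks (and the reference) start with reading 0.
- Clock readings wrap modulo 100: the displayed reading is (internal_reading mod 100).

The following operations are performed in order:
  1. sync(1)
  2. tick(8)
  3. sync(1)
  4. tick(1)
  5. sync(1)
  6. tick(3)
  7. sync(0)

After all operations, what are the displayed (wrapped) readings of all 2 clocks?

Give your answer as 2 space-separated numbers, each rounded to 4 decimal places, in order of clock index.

Answer: 12.0000 12.3000

Derivation:
After op 1 sync(1): ref=0.0000 raw=[0.0000 0.0000]
After op 2 tick(8): ref=8.0000 raw=[12.0000 8.8000]
After op 3 sync(1): ref=8.0000 raw=[12.0000 8.0000]
After op 4 tick(1): ref=9.0000 raw=[13.5000 9.1000]
After op 5 sync(1): ref=9.0000 raw=[13.5000 9.0000]
After op 6 tick(3): ref=12.0000 raw=[18.0000 12.3000]
After op 7 sync(0): ref=12.0000 raw=[12.0000 12.3000]
Wrap final raw readings (mod 100): 12.0000 mod 100 = 12.0000; 12.3000 mod 100 = 12.3000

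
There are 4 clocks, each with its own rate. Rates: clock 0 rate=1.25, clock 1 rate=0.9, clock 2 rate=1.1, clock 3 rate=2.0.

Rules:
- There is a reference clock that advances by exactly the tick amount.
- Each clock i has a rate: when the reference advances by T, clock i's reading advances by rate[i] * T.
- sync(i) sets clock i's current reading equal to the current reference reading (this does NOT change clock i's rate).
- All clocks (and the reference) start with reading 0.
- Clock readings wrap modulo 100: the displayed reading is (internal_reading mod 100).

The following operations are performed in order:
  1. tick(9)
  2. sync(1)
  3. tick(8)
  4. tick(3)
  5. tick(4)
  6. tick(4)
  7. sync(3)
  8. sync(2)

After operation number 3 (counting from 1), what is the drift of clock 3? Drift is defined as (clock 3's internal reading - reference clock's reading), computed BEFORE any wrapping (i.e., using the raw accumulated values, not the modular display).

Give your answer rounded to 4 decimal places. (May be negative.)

After op 1 tick(9): ref=9.0000 raw=[11.2500 8.1000 9.9000 18.0000]
After op 2 sync(1): ref=9.0000 raw=[11.2500 9.0000 9.9000 18.0000]
After op 3 tick(8): ref=17.0000 raw=[21.2500 16.2000 18.7000 34.0000]
Drift of clock 3 after op 3: 34.0000 - 17.0000 = 17.0000

Answer: 17.0000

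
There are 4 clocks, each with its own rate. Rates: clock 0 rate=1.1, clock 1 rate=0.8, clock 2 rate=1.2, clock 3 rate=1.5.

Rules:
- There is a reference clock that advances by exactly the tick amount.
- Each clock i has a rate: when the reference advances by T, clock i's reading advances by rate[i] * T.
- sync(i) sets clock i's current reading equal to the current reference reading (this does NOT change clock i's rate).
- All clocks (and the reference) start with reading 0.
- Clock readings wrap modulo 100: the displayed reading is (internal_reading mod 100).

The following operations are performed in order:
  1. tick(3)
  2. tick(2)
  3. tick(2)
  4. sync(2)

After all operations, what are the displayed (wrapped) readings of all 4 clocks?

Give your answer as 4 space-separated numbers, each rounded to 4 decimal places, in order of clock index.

After op 1 tick(3): ref=3.0000 raw=[3.3000 2.4000 3.6000 4.5000]
After op 2 tick(2): ref=5.0000 raw=[5.5000 4.0000 6.0000 7.5000]
After op 3 tick(2): ref=7.0000 raw=[7.7000 5.6000 8.4000 10.5000]
After op 4 sync(2): ref=7.0000 raw=[7.7000 5.6000 7.0000 10.5000]
Wrap final raw readings (mod 100): 7.7000 mod 100 = 7.7000; 5.6000 mod 100 = 5.6000; 7.0000 mod 100 = 7.0000; 10.5000 mod 100 = 10.5000

Answer: 7.7000 5.6000 7.0000 10.5000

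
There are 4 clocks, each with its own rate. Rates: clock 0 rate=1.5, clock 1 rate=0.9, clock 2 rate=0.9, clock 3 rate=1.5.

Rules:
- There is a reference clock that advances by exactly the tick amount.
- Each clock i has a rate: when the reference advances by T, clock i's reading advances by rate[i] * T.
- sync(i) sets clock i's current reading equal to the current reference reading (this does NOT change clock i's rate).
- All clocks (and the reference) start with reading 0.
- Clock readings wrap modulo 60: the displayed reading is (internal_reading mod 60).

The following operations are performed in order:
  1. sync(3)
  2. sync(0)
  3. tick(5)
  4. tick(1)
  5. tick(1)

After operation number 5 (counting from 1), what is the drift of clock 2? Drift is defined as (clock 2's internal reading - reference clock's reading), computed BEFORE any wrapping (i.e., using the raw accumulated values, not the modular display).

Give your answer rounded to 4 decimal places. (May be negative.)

Answer: -0.7000

Derivation:
After op 1 sync(3): ref=0.0000 raw=[0.0000 0.0000 0.0000 0.0000]
After op 2 sync(0): ref=0.0000 raw=[0.0000 0.0000 0.0000 0.0000]
After op 3 tick(5): ref=5.0000 raw=[7.5000 4.5000 4.5000 7.5000]
After op 4 tick(1): ref=6.0000 raw=[9.0000 5.4000 5.4000 9.0000]
After op 5 tick(1): ref=7.0000 raw=[10.5000 6.3000 6.3000 10.5000]
Drift of clock 2 after op 5: 6.3000 - 7.0000 = -0.7000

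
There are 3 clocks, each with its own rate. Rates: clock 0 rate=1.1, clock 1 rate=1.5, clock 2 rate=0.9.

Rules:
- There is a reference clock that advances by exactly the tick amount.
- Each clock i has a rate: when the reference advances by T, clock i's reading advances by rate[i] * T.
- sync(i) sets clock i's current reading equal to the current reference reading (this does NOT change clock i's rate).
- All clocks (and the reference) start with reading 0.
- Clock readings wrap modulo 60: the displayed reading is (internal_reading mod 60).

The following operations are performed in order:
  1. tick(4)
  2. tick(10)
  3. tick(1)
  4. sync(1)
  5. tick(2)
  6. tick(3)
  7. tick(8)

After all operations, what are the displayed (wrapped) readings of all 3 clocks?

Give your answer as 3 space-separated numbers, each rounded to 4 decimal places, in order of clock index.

Answer: 30.8000 34.5000 25.2000

Derivation:
After op 1 tick(4): ref=4.0000 raw=[4.4000 6.0000 3.6000]
After op 2 tick(10): ref=14.0000 raw=[15.4000 21.0000 12.6000]
After op 3 tick(1): ref=15.0000 raw=[16.5000 22.5000 13.5000]
After op 4 sync(1): ref=15.0000 raw=[16.5000 15.0000 13.5000]
After op 5 tick(2): ref=17.0000 raw=[18.7000 18.0000 15.3000]
After op 6 tick(3): ref=20.0000 raw=[22.0000 22.5000 18.0000]
After op 7 tick(8): ref=28.0000 raw=[30.8000 34.5000 25.2000]
Wrap final raw readings (mod 60): 30.8000 mod 60 = 30.8000; 34.5000 mod 60 = 34.5000; 25.2000 mod 60 = 25.2000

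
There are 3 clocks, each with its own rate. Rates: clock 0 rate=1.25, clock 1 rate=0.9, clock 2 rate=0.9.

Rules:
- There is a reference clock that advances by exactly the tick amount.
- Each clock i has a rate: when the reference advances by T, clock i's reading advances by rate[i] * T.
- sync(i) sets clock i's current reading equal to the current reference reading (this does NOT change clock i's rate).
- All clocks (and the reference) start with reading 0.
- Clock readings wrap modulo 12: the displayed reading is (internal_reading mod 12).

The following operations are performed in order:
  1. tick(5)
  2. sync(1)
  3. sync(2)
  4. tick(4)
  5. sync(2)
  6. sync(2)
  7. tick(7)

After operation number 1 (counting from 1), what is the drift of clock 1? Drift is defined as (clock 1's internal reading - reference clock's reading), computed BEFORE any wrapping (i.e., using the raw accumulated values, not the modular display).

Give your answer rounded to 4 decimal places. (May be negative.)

After op 1 tick(5): ref=5.0000 raw=[6.2500 4.5000 4.5000]
Drift of clock 1 after op 1: 4.5000 - 5.0000 = -0.5000

Answer: -0.5000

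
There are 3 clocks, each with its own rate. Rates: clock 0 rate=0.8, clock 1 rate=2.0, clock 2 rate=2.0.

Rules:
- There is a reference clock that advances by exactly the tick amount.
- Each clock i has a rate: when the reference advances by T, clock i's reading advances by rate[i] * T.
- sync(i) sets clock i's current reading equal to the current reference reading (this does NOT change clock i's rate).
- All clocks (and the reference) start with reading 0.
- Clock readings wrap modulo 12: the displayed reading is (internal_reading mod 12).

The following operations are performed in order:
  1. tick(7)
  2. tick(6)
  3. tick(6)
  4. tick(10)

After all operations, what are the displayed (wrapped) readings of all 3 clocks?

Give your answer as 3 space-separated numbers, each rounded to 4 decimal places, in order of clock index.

Answer: 11.2000 10.0000 10.0000

Derivation:
After op 1 tick(7): ref=7.0000 raw=[5.6000 14.0000 14.0000]
After op 2 tick(6): ref=13.0000 raw=[10.4000 26.0000 26.0000]
After op 3 tick(6): ref=19.0000 raw=[15.2000 38.0000 38.0000]
After op 4 tick(10): ref=29.0000 raw=[23.2000 58.0000 58.0000]
Wrap final raw readings (mod 12): 23.2000 mod 12 = 11.2000; 58.0000 mod 12 = 10.0000; 58.0000 mod 12 = 10.0000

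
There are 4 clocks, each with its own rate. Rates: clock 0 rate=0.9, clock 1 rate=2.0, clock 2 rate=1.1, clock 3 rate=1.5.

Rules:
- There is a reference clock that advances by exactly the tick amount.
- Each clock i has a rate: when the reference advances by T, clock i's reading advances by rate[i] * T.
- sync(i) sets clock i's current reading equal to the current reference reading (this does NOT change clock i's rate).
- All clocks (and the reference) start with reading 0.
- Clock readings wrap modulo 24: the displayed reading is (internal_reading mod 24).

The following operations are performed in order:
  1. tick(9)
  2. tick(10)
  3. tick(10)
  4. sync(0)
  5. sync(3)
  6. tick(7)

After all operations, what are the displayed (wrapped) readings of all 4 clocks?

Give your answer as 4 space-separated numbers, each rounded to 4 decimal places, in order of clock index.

Answer: 11.3000 0.0000 15.6000 15.5000

Derivation:
After op 1 tick(9): ref=9.0000 raw=[8.1000 18.0000 9.9000 13.5000]
After op 2 tick(10): ref=19.0000 raw=[17.1000 38.0000 20.9000 28.5000]
After op 3 tick(10): ref=29.0000 raw=[26.1000 58.0000 31.9000 43.5000]
After op 4 sync(0): ref=29.0000 raw=[29.0000 58.0000 31.9000 43.5000]
After op 5 sync(3): ref=29.0000 raw=[29.0000 58.0000 31.9000 29.0000]
After op 6 tick(7): ref=36.0000 raw=[35.3000 72.0000 39.6000 39.5000]
Wrap final raw readings (mod 24): 35.3000 mod 24 = 11.3000; 72.0000 mod 24 = 0.0000; 39.6000 mod 24 = 15.6000; 39.5000 mod 24 = 15.5000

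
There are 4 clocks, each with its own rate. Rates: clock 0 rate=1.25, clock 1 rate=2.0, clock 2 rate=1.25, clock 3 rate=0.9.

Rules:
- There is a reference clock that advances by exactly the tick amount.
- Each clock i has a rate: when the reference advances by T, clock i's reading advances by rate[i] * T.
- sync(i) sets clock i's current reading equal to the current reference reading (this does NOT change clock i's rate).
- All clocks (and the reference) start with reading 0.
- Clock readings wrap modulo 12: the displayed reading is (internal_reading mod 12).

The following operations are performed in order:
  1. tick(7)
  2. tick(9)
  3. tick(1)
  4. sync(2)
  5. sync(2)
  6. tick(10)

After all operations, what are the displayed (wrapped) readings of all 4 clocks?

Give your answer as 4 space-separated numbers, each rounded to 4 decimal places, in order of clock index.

After op 1 tick(7): ref=7.0000 raw=[8.7500 14.0000 8.7500 6.3000]
After op 2 tick(9): ref=16.0000 raw=[20.0000 32.0000 20.0000 14.4000]
After op 3 tick(1): ref=17.0000 raw=[21.2500 34.0000 21.2500 15.3000]
After op 4 sync(2): ref=17.0000 raw=[21.2500 34.0000 17.0000 15.3000]
After op 5 sync(2): ref=17.0000 raw=[21.2500 34.0000 17.0000 15.3000]
After op 6 tick(10): ref=27.0000 raw=[33.7500 54.0000 29.5000 24.3000]
Wrap final raw readings (mod 12): 33.7500 mod 12 = 9.7500; 54.0000 mod 12 = 6.0000; 29.5000 mod 12 = 5.5000; 24.3000 mod 12 = 0.3000

Answer: 9.7500 6.0000 5.5000 0.3000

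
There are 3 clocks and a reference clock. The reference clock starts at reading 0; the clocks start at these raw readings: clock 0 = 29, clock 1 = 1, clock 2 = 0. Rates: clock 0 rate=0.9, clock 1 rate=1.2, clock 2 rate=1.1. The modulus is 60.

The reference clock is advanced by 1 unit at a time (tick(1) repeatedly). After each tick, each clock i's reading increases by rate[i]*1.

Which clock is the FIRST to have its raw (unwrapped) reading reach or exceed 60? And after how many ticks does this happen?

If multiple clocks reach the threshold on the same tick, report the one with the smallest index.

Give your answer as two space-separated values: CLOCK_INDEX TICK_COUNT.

Answer: 0 35

Derivation:
clock 0: start=29, rate=0.9, needs 60-29 = 31; ticks = ceil(31/0.9) = ceil(34.4444) = 35; reading at tick 35 = 29 + 0.9*35 = 60.5000
clock 1: start=1, rate=1.2, needs 60-1 = 59; ticks = ceil(59/1.2) = ceil(49.1667) = 50; reading at tick 50 = 1 + 1.2*50 = 61.0000
clock 2: start=0, rate=1.1, needs 60-0 = 60; ticks = ceil(60/1.1) = ceil(54.5455) = 55; reading at tick 55 = 0 + 1.1*55 = 60.5000
Minimum tick count = 35; winners = [0]; smallest index = 0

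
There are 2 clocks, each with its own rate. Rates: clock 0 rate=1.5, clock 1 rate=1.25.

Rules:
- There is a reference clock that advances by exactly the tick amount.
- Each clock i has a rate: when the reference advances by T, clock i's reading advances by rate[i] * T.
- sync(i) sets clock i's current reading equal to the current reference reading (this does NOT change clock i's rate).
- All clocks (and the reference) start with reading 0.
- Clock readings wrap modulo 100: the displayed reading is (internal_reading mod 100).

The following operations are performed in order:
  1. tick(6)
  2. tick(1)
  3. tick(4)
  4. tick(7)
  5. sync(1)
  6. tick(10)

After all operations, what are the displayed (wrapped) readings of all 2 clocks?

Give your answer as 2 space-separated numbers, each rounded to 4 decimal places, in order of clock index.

Answer: 42.0000 30.5000

Derivation:
After op 1 tick(6): ref=6.0000 raw=[9.0000 7.5000]
After op 2 tick(1): ref=7.0000 raw=[10.5000 8.7500]
After op 3 tick(4): ref=11.0000 raw=[16.5000 13.7500]
After op 4 tick(7): ref=18.0000 raw=[27.0000 22.5000]
After op 5 sync(1): ref=18.0000 raw=[27.0000 18.0000]
After op 6 tick(10): ref=28.0000 raw=[42.0000 30.5000]
Wrap final raw readings (mod 100): 42.0000 mod 100 = 42.0000; 30.5000 mod 100 = 30.5000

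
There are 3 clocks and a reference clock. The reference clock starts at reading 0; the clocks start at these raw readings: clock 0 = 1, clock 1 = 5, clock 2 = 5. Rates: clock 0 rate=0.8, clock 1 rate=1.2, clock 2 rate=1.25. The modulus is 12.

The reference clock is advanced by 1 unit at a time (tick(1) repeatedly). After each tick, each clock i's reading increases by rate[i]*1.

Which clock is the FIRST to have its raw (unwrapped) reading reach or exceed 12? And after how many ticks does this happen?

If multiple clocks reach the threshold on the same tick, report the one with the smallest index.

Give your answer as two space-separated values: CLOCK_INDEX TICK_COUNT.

Answer: 1 6

Derivation:
clock 0: start=1, rate=0.8, needs 12-1 = 11; ticks = ceil(11/0.8) = ceil(13.7500) = 14; reading at tick 14 = 1 + 0.8*14 = 12.2000
clock 1: start=5, rate=1.2, needs 12-5 = 7; ticks = ceil(7/1.2) = ceil(5.8333) = 6; reading at tick 6 = 5 + 1.2*6 = 12.2000
clock 2: start=5, rate=1.25, needs 12-5 = 7; ticks = ceil(7/1.25) = ceil(5.6000) = 6; reading at tick 6 = 5 + 1.25*6 = 12.5000
Minimum tick count = 6; winners = [1, 2]; smallest index = 1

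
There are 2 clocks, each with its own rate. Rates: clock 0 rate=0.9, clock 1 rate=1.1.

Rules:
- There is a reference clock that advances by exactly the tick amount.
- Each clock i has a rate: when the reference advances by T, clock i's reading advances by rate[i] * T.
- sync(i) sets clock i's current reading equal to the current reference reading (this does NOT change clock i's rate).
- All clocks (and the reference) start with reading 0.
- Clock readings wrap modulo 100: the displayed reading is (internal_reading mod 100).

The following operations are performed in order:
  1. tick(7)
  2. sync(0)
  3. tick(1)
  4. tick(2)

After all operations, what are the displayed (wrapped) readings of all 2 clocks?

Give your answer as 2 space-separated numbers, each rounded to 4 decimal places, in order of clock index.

Answer: 9.7000 11.0000

Derivation:
After op 1 tick(7): ref=7.0000 raw=[6.3000 7.7000]
After op 2 sync(0): ref=7.0000 raw=[7.0000 7.7000]
After op 3 tick(1): ref=8.0000 raw=[7.9000 8.8000]
After op 4 tick(2): ref=10.0000 raw=[9.7000 11.0000]
Wrap final raw readings (mod 100): 9.7000 mod 100 = 9.7000; 11.0000 mod 100 = 11.0000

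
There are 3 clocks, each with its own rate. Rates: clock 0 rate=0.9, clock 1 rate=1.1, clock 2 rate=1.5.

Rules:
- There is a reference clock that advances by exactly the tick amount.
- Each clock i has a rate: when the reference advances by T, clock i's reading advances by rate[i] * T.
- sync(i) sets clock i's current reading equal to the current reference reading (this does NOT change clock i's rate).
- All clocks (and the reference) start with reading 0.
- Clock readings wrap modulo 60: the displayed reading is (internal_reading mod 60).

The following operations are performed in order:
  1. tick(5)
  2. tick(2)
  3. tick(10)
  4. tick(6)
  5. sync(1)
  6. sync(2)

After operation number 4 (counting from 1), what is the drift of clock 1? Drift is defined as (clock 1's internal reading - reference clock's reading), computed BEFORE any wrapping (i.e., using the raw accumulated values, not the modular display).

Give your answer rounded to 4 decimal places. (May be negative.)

Answer: 2.3000

Derivation:
After op 1 tick(5): ref=5.0000 raw=[4.5000 5.5000 7.5000]
After op 2 tick(2): ref=7.0000 raw=[6.3000 7.7000 10.5000]
After op 3 tick(10): ref=17.0000 raw=[15.3000 18.7000 25.5000]
After op 4 tick(6): ref=23.0000 raw=[20.7000 25.3000 34.5000]
Drift of clock 1 after op 4: 25.3000 - 23.0000 = 2.3000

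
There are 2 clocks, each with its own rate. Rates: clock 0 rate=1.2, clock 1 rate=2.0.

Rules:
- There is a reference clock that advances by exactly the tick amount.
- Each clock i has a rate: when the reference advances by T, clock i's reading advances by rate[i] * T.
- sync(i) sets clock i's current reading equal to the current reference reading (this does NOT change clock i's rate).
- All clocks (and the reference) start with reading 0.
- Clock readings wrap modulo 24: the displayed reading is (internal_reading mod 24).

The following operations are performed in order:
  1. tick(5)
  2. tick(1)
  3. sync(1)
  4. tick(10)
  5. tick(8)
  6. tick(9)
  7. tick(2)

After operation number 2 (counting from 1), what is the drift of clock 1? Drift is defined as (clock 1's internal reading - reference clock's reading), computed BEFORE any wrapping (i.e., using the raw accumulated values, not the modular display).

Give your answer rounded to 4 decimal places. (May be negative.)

Answer: 6.0000

Derivation:
After op 1 tick(5): ref=5.0000 raw=[6.0000 10.0000]
After op 2 tick(1): ref=6.0000 raw=[7.2000 12.0000]
Drift of clock 1 after op 2: 12.0000 - 6.0000 = 6.0000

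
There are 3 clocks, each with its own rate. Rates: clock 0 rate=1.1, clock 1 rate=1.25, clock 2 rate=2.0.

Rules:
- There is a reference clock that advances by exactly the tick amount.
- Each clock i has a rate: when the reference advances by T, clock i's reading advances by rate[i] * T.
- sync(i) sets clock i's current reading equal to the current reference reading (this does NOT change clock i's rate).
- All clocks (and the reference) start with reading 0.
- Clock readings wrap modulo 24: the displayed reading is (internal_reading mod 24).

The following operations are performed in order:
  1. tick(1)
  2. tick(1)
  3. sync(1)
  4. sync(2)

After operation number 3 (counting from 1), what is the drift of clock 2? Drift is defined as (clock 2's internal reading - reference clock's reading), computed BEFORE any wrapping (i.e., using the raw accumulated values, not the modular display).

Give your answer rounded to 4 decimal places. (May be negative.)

Answer: 2.0000

Derivation:
After op 1 tick(1): ref=1.0000 raw=[1.1000 1.2500 2.0000]
After op 2 tick(1): ref=2.0000 raw=[2.2000 2.5000 4.0000]
After op 3 sync(1): ref=2.0000 raw=[2.2000 2.0000 4.0000]
Drift of clock 2 after op 3: 4.0000 - 2.0000 = 2.0000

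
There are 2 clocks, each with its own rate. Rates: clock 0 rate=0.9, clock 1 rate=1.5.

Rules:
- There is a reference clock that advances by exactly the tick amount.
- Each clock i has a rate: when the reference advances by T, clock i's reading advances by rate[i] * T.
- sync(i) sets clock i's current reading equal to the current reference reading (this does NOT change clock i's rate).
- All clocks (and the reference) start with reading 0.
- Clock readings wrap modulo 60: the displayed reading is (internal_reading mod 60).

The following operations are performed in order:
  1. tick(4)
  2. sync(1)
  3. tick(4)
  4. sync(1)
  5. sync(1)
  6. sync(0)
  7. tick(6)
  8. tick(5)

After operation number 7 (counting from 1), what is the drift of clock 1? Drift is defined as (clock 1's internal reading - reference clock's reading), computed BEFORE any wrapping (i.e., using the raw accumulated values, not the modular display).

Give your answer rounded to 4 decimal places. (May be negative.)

Answer: 3.0000

Derivation:
After op 1 tick(4): ref=4.0000 raw=[3.6000 6.0000]
After op 2 sync(1): ref=4.0000 raw=[3.6000 4.0000]
After op 3 tick(4): ref=8.0000 raw=[7.2000 10.0000]
After op 4 sync(1): ref=8.0000 raw=[7.2000 8.0000]
After op 5 sync(1): ref=8.0000 raw=[7.2000 8.0000]
After op 6 sync(0): ref=8.0000 raw=[8.0000 8.0000]
After op 7 tick(6): ref=14.0000 raw=[13.4000 17.0000]
Drift of clock 1 after op 7: 17.0000 - 14.0000 = 3.0000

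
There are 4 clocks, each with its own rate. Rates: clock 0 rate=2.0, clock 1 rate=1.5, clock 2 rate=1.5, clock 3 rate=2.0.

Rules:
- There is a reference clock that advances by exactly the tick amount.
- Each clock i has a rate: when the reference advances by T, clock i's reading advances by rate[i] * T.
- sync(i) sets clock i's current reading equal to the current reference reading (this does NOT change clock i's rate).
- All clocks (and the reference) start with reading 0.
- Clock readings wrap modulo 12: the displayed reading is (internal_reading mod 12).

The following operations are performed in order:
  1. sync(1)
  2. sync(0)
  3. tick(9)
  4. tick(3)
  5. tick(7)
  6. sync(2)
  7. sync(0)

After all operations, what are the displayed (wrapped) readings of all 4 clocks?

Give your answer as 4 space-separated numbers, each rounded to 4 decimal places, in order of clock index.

Answer: 7.0000 4.5000 7.0000 2.0000

Derivation:
After op 1 sync(1): ref=0.0000 raw=[0.0000 0.0000 0.0000 0.0000]
After op 2 sync(0): ref=0.0000 raw=[0.0000 0.0000 0.0000 0.0000]
After op 3 tick(9): ref=9.0000 raw=[18.0000 13.5000 13.5000 18.0000]
After op 4 tick(3): ref=12.0000 raw=[24.0000 18.0000 18.0000 24.0000]
After op 5 tick(7): ref=19.0000 raw=[38.0000 28.5000 28.5000 38.0000]
After op 6 sync(2): ref=19.0000 raw=[38.0000 28.5000 19.0000 38.0000]
After op 7 sync(0): ref=19.0000 raw=[19.0000 28.5000 19.0000 38.0000]
Wrap final raw readings (mod 12): 19.0000 mod 12 = 7.0000; 28.5000 mod 12 = 4.5000; 19.0000 mod 12 = 7.0000; 38.0000 mod 12 = 2.0000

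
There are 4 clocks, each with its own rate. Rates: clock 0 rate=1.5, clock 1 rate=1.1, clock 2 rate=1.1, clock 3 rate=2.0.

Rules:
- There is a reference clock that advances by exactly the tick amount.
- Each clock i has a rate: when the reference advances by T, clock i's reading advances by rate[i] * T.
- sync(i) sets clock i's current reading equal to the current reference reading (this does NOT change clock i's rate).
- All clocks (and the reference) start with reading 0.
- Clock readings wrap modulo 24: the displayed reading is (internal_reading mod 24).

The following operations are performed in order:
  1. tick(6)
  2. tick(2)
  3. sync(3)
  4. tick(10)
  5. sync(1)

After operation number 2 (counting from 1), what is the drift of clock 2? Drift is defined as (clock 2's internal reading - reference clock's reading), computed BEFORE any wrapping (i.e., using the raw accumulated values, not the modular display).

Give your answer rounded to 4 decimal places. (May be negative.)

Answer: 0.8000

Derivation:
After op 1 tick(6): ref=6.0000 raw=[9.0000 6.6000 6.6000 12.0000]
After op 2 tick(2): ref=8.0000 raw=[12.0000 8.8000 8.8000 16.0000]
Drift of clock 2 after op 2: 8.8000 - 8.0000 = 0.8000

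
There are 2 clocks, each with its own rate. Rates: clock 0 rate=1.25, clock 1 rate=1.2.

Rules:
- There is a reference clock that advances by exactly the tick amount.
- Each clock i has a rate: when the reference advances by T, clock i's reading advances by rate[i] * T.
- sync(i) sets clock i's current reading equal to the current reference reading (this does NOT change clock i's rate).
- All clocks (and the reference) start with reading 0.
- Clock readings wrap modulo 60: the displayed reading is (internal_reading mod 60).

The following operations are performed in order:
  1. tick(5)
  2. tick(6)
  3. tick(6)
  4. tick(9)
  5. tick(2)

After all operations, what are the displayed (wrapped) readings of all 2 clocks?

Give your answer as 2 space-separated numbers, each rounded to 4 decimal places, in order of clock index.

After op 1 tick(5): ref=5.0000 raw=[6.2500 6.0000]
After op 2 tick(6): ref=11.0000 raw=[13.7500 13.2000]
After op 3 tick(6): ref=17.0000 raw=[21.2500 20.4000]
After op 4 tick(9): ref=26.0000 raw=[32.5000 31.2000]
After op 5 tick(2): ref=28.0000 raw=[35.0000 33.6000]
Wrap final raw readings (mod 60): 35.0000 mod 60 = 35.0000; 33.6000 mod 60 = 33.6000

Answer: 35.0000 33.6000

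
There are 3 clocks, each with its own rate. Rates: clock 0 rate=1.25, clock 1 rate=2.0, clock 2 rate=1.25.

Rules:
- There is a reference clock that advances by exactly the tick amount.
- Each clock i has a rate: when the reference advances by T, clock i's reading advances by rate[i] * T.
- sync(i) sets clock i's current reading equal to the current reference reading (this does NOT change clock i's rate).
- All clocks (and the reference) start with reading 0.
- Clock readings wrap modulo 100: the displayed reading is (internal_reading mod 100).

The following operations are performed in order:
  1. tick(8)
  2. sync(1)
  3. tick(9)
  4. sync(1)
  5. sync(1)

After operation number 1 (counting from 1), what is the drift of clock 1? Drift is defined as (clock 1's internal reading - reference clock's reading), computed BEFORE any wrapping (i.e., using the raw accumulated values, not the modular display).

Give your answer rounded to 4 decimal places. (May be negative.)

After op 1 tick(8): ref=8.0000 raw=[10.0000 16.0000 10.0000]
Drift of clock 1 after op 1: 16.0000 - 8.0000 = 8.0000

Answer: 8.0000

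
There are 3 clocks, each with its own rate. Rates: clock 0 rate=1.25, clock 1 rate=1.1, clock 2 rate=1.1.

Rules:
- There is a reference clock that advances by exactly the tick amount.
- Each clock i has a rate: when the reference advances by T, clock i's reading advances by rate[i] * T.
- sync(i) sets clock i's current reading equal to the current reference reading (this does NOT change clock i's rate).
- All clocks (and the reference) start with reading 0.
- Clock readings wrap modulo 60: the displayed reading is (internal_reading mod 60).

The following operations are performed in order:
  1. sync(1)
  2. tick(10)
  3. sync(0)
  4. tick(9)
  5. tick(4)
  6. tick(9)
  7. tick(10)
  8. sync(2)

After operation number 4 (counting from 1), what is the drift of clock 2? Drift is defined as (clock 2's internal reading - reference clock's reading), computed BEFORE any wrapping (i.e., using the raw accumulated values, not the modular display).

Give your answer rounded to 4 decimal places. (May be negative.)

After op 1 sync(1): ref=0.0000 raw=[0.0000 0.0000 0.0000]
After op 2 tick(10): ref=10.0000 raw=[12.5000 11.0000 11.0000]
After op 3 sync(0): ref=10.0000 raw=[10.0000 11.0000 11.0000]
After op 4 tick(9): ref=19.0000 raw=[21.2500 20.9000 20.9000]
Drift of clock 2 after op 4: 20.9000 - 19.0000 = 1.9000

Answer: 1.9000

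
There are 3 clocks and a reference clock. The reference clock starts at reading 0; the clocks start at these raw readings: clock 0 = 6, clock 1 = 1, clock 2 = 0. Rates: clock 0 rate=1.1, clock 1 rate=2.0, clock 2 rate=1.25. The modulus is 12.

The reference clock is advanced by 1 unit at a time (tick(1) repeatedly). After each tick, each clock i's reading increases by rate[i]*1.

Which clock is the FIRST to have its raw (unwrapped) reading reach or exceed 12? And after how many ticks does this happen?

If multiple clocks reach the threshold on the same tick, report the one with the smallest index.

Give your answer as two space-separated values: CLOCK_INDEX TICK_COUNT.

clock 0: start=6, rate=1.1, needs 12-6 = 6; ticks = ceil(6/1.1) = ceil(5.4545) = 6; reading at tick 6 = 6 + 1.1*6 = 12.6000
clock 1: start=1, rate=2.0, needs 12-1 = 11; ticks = ceil(11/2.0) = ceil(5.5000) = 6; reading at tick 6 = 1 + 2.0*6 = 13.0000
clock 2: start=0, rate=1.25, needs 12-0 = 12; ticks = ceil(12/1.25) = ceil(9.6000) = 10; reading at tick 10 = 0 + 1.25*10 = 12.5000
Minimum tick count = 6; winners = [0, 1]; smallest index = 0

Answer: 0 6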